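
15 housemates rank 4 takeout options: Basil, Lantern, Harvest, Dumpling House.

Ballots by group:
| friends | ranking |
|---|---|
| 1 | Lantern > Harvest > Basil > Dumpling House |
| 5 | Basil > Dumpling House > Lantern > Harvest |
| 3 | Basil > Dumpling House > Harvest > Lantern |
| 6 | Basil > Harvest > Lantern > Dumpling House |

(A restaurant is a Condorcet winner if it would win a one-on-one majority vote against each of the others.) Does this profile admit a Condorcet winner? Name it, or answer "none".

Pairwise majorities:
Basil vs Lantern: Basil wins 14–1.
Basil–Harvest: Basil 14–1.
Basil vs Dumpling House: Basil wins 15–0.
Lantern–Harvest: Harvest 9–6.
Lantern vs Dumpling House: Dumpling House, 8–7.
Harvest vs Dumpling House: Dumpling House, 8–7.
Basil defeats every rival head-to-head and is the Condorcet winner.

Basil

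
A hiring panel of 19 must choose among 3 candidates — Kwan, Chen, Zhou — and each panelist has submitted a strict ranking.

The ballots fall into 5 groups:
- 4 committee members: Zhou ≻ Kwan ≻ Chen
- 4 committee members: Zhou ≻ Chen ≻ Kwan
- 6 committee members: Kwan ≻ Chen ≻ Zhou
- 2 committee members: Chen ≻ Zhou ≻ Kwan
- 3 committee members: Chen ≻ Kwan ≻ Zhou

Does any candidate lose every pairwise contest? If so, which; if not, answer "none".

none

Pairwise majorities:
Kwan vs Chen: Kwan is ranked higher on 4+6 = 10 ballots, Chen on 9. Kwan wins 10–9.
Kwan vs Zhou: 9 to 10, Zhou.
Chen–Zhou: Chen 11–8.
Each candidate has at least one pairwise win (Kwan beats Chen; Chen beats Zhou; Zhou beats Kwan) — no Condorcet loser.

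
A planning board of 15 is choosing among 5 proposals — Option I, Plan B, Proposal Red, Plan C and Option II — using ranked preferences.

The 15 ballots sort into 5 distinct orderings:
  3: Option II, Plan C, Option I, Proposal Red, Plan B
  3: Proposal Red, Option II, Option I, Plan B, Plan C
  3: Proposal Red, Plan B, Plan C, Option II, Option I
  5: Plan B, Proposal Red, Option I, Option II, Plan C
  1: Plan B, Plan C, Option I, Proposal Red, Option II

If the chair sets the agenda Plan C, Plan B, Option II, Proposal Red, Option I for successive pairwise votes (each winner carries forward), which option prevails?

Proposal Red

Round 1: Plan C vs Plan B — 3–12, Plan B advances.
Round 2: Plan B vs Option II — 9–6, Plan B advances.
Round 3: Plan B vs Proposal Red — 6–9, Proposal Red advances.
Round 4: Proposal Red vs Option I — 11–4, Proposal Red advances.
The agenda winner is Proposal Red.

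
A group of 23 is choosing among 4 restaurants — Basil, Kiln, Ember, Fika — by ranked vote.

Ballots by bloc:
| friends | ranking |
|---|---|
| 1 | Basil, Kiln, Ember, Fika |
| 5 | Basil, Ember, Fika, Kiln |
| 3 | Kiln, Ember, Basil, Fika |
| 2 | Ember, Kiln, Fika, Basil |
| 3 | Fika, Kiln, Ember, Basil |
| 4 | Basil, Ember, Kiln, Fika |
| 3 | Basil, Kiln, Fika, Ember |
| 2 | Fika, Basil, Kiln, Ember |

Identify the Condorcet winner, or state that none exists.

Basil

Pairwise majorities:
Basil vs Kiln: Basil preferred on 1+5+4+3+2 = 15 ballots; Basil wins 15–8.
Basil vs Ember: 15 to 8, Basil.
Basil vs Fika: 16 to 7, Basil.
Kiln vs Ember: Kiln is ranked higher on 1+3+3+3+2 = 12 ballots, Ember on 11. Kiln wins 12–11.
Kiln vs Fika: 1+3+2+4+3 = 13 for Kiln, 10 for Fika — Kiln by 13–10.
Ember vs Fika: Ember is ranked higher on 1+5+3+2+4 = 15 ballots, Fika on 8. Ember wins 15–8.
Basil beats each of Kiln, Ember, Fika — Basil is the Condorcet winner.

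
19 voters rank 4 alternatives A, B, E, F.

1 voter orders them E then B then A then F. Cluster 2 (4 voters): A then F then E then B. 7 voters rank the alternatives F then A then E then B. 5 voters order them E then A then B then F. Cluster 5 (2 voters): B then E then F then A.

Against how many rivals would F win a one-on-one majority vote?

F against each rival (19 voters):
F–A: A 10–9.
F vs B: 4+7 = 11 for F, 8 for B — F by 11–8.
F vs E: 11 to 8, F.
F beats B, E; loses to A — 2 pairwise wins.

2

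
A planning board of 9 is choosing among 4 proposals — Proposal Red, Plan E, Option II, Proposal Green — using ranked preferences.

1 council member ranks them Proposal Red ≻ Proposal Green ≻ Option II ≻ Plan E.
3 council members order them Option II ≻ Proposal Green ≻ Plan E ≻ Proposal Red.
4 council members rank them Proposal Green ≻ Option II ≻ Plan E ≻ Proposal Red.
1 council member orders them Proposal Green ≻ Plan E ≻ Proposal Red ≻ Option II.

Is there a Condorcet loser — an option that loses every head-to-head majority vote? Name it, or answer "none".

Proposal Red

Head-to-head results (9 council members):
Proposal Red–Plan E: Plan E 8–1.
Proposal Red–Option II: Option II 7–2.
Proposal Red vs Proposal Green: Proposal Red preferred on 1 ballot; Proposal Green wins 8–1.
Plan E vs Option II: Option II wins 8–1.
Plan E vs Proposal Green: Proposal Green wins 9–0.
Option II vs Proposal Green: 3 to 6, Proposal Green.
Proposal Red loses to every other option — it is the Condorcet loser.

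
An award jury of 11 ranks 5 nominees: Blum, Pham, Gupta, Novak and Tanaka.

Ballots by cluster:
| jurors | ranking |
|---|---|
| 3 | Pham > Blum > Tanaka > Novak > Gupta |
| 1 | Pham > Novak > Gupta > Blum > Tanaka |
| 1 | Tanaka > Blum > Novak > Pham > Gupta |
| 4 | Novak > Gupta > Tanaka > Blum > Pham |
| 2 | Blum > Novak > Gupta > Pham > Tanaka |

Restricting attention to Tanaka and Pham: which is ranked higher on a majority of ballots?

Ballots ranking Tanaka above Pham: 1 + 4 = 5.
Ballots ranking Pham above Tanaka: 11 − 5 = 6.
Pham wins the head-to-head 6–5.

Pham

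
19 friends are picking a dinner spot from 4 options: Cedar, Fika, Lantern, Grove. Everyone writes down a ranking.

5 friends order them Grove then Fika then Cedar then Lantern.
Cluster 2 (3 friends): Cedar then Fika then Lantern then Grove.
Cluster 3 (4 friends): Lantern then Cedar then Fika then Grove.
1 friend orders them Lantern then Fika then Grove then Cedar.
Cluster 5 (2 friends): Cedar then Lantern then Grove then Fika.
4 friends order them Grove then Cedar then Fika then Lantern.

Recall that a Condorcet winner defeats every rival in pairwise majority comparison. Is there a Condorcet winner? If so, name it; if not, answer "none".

Head-to-head results (19 friends):
Cedar vs Fika: Cedar wins 13–6.
Cedar vs Lantern: Cedar is ranked higher on 5+3+2+4 = 14 ballots, Lantern on 5. Cedar wins 14–5.
Cedar vs Grove: 9 to 10, Grove.
Fika vs Lantern: Fika is ranked higher on 5+3+4 = 12 ballots, Lantern on 7. Fika wins 12–7.
Fika vs Grove: Grove, 11–8.
Lantern vs Grove: Lantern, 10–9.
Each restaurant drops at least one matchup (Cedar loses to Grove; Fika loses to Cedar; Lantern loses to Cedar; Grove loses to Lantern); the cycle Cedar beats Lantern beats Grove beats Cedar rules out a Condorcet winner.

none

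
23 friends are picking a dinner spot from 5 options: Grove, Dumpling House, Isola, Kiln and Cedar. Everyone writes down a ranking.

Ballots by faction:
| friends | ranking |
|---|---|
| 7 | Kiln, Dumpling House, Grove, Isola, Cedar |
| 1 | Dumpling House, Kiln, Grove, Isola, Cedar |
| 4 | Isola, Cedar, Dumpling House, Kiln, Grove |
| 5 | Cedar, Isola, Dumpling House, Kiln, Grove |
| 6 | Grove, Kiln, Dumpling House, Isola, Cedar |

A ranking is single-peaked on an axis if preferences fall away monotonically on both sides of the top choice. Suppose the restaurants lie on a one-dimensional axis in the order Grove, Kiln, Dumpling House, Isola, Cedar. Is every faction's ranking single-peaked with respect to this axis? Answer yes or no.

Axis positions: Grove=1, Kiln=2, Dumpling House=3, Isola=4, Cedar=5.
Faction 1 (peak Kiln at position 2): ranking walks positions 2-3-1-4-5, expanding outward from the peak — single-peaked.
Faction 2 (peak Dumpling House at position 3): ranking walks positions 3-2-1-4-5, expanding outward from the peak — single-peaked.
Faction 3 (peak Isola at position 4): ranking walks positions 4-5-3-2-1, expanding outward from the peak — single-peaked.
Faction 4 (peak Cedar at position 5): ranking walks positions 5-4-3-2-1, expanding outward from the peak — single-peaked.
Faction 5 (peak Grove at position 1): ranking walks positions 1-2-3-4-5, expanding outward from the peak — single-peaked.
Every ranking is single-peaked on this axis.

yes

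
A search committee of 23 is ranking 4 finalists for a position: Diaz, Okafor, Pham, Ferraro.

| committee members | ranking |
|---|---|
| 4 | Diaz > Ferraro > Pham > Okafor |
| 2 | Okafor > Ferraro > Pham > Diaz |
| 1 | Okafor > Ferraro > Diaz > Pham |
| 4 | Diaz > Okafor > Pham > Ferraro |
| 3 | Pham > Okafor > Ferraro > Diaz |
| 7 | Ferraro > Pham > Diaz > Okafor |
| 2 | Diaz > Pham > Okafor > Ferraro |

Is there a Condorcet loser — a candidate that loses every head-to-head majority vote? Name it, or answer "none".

Head-to-head results (23 committee members):
Diaz vs Okafor: Diaz, 17–6.
Diaz–Pham: Pham 12–11.
Diaz vs Ferraro: Diaz is ranked higher on 4+4+2 = 10 ballots, Ferraro on 13. Ferraro wins 13–10.
Okafor–Pham: Pham 16–7.
Okafor vs Ferraro: Okafor, 12–11.
Pham vs Ferraro: 4+3+2 = 9 for Pham, 14 for Ferraro — Ferraro by 14–9.
Each candidate has at least one pairwise win (Diaz beats Okafor; Okafor beats Ferraro; Pham beats Diaz; Ferraro beats Diaz) — no Condorcet loser.

none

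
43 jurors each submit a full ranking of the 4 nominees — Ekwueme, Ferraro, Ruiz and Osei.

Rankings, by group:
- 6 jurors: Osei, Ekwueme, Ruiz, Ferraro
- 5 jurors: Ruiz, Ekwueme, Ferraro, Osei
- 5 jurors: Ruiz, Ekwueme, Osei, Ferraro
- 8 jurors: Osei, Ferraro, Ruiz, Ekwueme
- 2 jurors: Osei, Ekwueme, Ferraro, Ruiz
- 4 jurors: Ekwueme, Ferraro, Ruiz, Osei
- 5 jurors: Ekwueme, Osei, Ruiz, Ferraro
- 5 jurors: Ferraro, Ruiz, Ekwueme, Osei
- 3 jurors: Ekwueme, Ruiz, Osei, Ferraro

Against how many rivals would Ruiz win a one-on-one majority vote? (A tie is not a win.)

3

Ruiz against each rival (43 jurors):
Ruiz vs Ekwueme: 5+5+8+5 = 23 for Ruiz, 20 for Ekwueme — Ruiz by 23–20.
Ruiz vs Ferraro: Ruiz wins 24–19.
Ruiz vs Osei: Ruiz is ranked higher on 5+5+4+5+3 = 22 ballots, Osei on 21. Ruiz wins 22–21.
Ruiz beats Ekwueme, Ferraro, Osei — 3 pairwise wins.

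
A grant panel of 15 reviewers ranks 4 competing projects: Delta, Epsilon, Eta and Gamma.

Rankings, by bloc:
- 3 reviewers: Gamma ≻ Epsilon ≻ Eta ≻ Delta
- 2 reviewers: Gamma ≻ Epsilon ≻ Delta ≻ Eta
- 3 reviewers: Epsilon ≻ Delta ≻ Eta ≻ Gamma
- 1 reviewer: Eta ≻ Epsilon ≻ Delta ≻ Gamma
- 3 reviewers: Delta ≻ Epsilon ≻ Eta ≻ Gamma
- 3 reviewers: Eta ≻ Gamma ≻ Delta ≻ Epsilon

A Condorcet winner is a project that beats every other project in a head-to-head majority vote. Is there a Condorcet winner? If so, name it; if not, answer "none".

Head-to-head results (15 reviewers):
Delta vs Epsilon: Delta is ranked higher on 3+3 = 6 ballots, Epsilon on 9. Epsilon wins 9–6.
Delta vs Eta: 2+3+3 = 8 for Delta, 7 for Eta — Delta by 8–7.
Delta vs Gamma: Delta preferred on 3+1+3 = 7 ballots; Gamma wins 8–7.
Epsilon vs Eta: Epsilon preferred on 3+2+3+3 = 11 ballots; Epsilon wins 11–4.
Epsilon vs Gamma: 3+1+3 = 7 for Epsilon, 8 for Gamma — Gamma by 8–7.
Eta vs Gamma: Eta is ranked higher on 3+1+3+3 = 10 ballots, Gamma on 5. Eta wins 10–5.
Every project loses at least once (Delta loses to Epsilon; Epsilon loses to Gamma; Eta loses to Delta; Gamma loses to Eta). The majority relation contains the cycle Delta > Eta > Gamma > Delta, so there is no Condorcet winner.

none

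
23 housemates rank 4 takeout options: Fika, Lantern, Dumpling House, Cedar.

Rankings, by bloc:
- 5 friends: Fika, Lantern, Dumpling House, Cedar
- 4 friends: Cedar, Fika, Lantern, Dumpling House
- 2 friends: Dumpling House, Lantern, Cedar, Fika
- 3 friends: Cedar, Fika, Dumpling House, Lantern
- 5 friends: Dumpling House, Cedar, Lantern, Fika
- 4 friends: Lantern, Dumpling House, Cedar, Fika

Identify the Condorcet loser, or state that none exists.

Head-to-head results (23 friends):
Fika vs Lantern: 5+4+3 = 12 for Fika, 11 for Lantern — Fika by 12–11.
Fika–Dumpling House: Fika 12–11.
Fika vs Cedar: Cedar wins 18–5.
Lantern vs Dumpling House: Lantern wins 13–10.
Lantern vs Cedar: 11 to 12, Cedar.
Dumpling House vs Cedar: Dumpling House is ranked higher on 5+2+5+4 = 16 ballots, Cedar on 7. Dumpling House wins 16–7.
No restaurant is winless: Fika beats Lantern; Lantern beats Dumpling House; Dumpling House beats Cedar; Cedar beats Fika. There is no Condorcet loser.

none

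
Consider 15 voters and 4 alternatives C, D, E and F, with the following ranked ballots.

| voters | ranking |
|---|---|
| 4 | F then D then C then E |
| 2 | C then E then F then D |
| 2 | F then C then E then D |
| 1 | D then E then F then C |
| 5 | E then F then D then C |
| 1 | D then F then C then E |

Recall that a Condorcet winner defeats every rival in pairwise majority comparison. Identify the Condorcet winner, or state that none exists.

none

Check each pair by majority over 15 ballots:
C vs D: D, 11–4.
C vs E: C, 9–6.
C–F: F 13–2.
D vs E: E wins 9–6.
D–F: F 13–2.
E vs F: E wins 8–7.
Every alternative loses at least once (C loses to D; D loses to E; E loses to C; F loses to E). The majority relation contains the cycle C beats E beats D beats C, so there is no Condorcet winner.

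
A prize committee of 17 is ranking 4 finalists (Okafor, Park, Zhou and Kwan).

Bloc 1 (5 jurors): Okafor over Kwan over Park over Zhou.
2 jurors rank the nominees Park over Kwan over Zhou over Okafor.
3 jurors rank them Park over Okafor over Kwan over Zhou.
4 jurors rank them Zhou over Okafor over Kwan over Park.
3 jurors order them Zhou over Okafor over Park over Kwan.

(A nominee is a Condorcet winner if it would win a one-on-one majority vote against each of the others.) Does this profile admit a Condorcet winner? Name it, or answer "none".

Check each pair by majority over 17 ballots:
Okafor vs Park: Okafor is ranked higher on 5+4+3 = 12 ballots, Park on 5. Okafor wins 12–5.
Okafor vs Zhou: 8 to 9, Zhou.
Okafor vs Kwan: 15 to 2, Okafor.
Park vs Zhou: Park is ranked higher on 5+2+3 = 10 ballots, Zhou on 7. Park wins 10–7.
Park vs Kwan: Park preferred on 2+3+3 = 8 ballots; Kwan wins 9–8.
Zhou vs Kwan: Zhou preferred on 4+3 = 7 ballots; Kwan wins 10–7.
No nominee is unbeaten: Okafor loses to Zhou; Park loses to Okafor; Zhou loses to Park; Kwan loses to Okafor. In particular Okafor beats Park beats Zhou beats Okafor is a majority cycle — no Condorcet winner exists.

none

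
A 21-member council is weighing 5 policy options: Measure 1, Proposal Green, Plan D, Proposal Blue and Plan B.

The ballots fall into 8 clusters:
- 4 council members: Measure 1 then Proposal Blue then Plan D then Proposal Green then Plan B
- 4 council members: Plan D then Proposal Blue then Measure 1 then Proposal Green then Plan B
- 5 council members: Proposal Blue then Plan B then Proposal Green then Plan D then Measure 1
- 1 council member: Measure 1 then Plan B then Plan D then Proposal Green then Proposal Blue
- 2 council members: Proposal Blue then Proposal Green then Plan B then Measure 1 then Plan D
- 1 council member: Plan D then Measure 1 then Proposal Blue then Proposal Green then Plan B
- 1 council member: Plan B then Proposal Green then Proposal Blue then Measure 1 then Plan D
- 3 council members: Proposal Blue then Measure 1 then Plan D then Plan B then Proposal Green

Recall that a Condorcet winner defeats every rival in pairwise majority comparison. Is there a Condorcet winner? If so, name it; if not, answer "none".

Proposal Blue

Pairwise majorities:
Measure 1–Proposal Green: Measure 1 13–8.
Measure 1 vs Plan D: Measure 1, 11–10.
Measure 1 vs Proposal Blue: Proposal Blue, 15–6.
Measure 1 vs Plan B: Measure 1 is ranked higher on 4+4+1+1+3 = 13 ballots, Plan B on 8. Measure 1 wins 13–8.
Proposal Green vs Plan D: Plan D, 13–8.
Proposal Green–Proposal Blue: Proposal Blue 19–2.
Proposal Green vs Plan B: 11 to 10, Proposal Green.
Plan D vs Proposal Blue: Proposal Blue wins 15–6.
Plan D vs Plan B: Plan D wins 12–9.
Proposal Blue vs Plan B: 4+4+5+2+1+3 = 19 for Proposal Blue, 2 for Plan B — Proposal Blue by 19–2.
Proposal Blue beats each of Measure 1, Proposal Green, Plan D, Plan B — Proposal Blue is the Condorcet winner.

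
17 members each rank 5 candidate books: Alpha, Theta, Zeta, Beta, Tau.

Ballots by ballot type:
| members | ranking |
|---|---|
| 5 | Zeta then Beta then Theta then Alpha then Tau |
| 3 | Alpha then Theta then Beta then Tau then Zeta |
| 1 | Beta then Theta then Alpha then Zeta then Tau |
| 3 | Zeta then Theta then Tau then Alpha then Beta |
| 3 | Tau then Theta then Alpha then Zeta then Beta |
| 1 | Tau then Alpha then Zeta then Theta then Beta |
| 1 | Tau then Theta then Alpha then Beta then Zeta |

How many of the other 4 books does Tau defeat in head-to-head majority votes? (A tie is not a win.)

0

Tau against each rival (17 members):
Tau vs Alpha: 8 to 9, Alpha.
Tau vs Theta: Theta wins 12–5.
Tau–Zeta: Zeta 9–8.
Tau vs Beta: Beta, 9–8.
Tau beats no one; loses to Alpha, Theta, Zeta, Beta — 0 pairwise wins.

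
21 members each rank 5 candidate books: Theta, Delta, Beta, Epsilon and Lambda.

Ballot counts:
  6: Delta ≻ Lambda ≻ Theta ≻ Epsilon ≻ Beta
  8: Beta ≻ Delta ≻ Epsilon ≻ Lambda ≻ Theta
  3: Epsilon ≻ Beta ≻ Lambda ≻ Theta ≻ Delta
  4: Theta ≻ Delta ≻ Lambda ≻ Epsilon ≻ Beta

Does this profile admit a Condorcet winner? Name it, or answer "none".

none

Pairwise majorities:
Theta vs Delta: Theta is ranked higher on 3+4 = 7 ballots, Delta on 14. Delta wins 14–7.
Theta vs Beta: 6+4 = 10 for Theta, 11 for Beta — Beta by 11–10.
Theta vs Epsilon: Theta is ranked higher on 6+4 = 10 ballots, Epsilon on 11. Epsilon wins 11–10.
Theta vs Lambda: Theta preferred on 4 ballots; Lambda wins 17–4.
Delta vs Beta: 10 to 11, Beta.
Delta vs Epsilon: Delta preferred on 6+8+4 = 18 ballots; Delta wins 18–3.
Delta vs Lambda: 18 to 3, Delta.
Beta vs Epsilon: 8 for Beta, 13 for Epsilon — Epsilon by 13–8.
Beta vs Lambda: 11 to 10, Beta.
Epsilon vs Lambda: Epsilon is ranked higher on 8+3 = 11 ballots, Lambda on 10. Epsilon wins 11–10.
Every book loses at least once (Theta loses to Delta; Delta loses to Beta; Beta loses to Epsilon; Epsilon loses to Delta; Lambda loses to Delta). The majority relation contains the cycle Delta → Epsilon → Beta → Delta, so there is no Condorcet winner.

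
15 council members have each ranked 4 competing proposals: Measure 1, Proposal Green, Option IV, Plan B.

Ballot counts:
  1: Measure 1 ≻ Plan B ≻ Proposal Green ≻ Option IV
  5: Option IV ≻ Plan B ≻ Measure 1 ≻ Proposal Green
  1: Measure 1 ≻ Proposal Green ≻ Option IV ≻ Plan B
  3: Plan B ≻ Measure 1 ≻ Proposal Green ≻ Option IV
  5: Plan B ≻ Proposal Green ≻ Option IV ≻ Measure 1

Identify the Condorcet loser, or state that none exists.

Head-to-head results (15 council members):
Measure 1 vs Proposal Green: 10 to 5, Measure 1.
Measure 1 vs Option IV: 5 to 10, Option IV.
Measure 1 vs Plan B: Measure 1 preferred on 1+1 = 2 ballots; Plan B wins 13–2.
Proposal Green vs Option IV: Proposal Green wins 10–5.
Proposal Green vs Plan B: Plan B, 14–1.
Option IV vs Plan B: Plan B wins 9–6.
Every option wins at least one matchup (Measure 1 beats Proposal Green; Proposal Green beats Option IV; Option IV beats Measure 1; Plan B beats Measure 1), so there is no Condorcet loser.

none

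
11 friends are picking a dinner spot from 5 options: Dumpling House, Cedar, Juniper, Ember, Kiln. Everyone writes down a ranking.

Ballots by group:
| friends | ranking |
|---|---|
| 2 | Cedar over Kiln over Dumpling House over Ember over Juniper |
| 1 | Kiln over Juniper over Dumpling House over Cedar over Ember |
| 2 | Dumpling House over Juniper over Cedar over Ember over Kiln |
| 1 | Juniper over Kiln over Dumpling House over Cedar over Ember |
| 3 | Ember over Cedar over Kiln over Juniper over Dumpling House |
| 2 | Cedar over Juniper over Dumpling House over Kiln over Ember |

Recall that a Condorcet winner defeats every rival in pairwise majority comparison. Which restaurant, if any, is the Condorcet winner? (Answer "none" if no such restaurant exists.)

Cedar

Check each pair by majority over 11 ballots:
Dumpling House vs Cedar: Dumpling House preferred on 1+2+1 = 4 ballots; Cedar wins 7–4.
Dumpling House vs Juniper: 4 to 7, Juniper.
Dumpling House vs Ember: Dumpling House preferred on 2+1+2+1+2 = 8 ballots; Dumpling House wins 8–3.
Dumpling House vs Kiln: 4 to 7, Kiln.
Cedar vs Juniper: Cedar preferred on 2+3+2 = 7 ballots; Cedar wins 7–4.
Cedar vs Ember: Cedar is ranked higher on 2+1+2+1+2 = 8 ballots, Ember on 3. Cedar wins 8–3.
Cedar vs Kiln: 9 to 2, Cedar.
Juniper vs Ember: 6 to 5, Juniper.
Juniper vs Kiln: Juniper preferred on 2+1+2 = 5 ballots; Kiln wins 6–5.
Ember vs Kiln: Ember preferred on 2+3 = 5 ballots; Kiln wins 6–5.
Cedar beats each of Dumpling House, Juniper, Ember, Kiln — Cedar is the Condorcet winner.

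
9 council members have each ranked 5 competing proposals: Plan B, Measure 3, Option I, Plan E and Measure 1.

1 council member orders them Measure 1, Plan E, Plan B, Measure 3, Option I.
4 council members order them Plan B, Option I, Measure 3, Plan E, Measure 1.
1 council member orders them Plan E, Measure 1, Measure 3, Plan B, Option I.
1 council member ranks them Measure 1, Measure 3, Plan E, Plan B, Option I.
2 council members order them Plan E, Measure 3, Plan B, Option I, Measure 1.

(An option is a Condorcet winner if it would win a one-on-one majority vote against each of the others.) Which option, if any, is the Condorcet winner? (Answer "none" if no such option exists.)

Head-to-head results (9 council members):
Plan B vs Measure 3: Plan B is ranked higher on 1+4 = 5 ballots, Measure 3 on 4. Plan B wins 5–4.
Plan B vs Option I: Plan B is ranked higher on 1+4+1+1+2 = 9 ballots, Option I on 0. Plan B wins 9–0.
Plan B vs Plan E: Plan B preferred on 4 ballots; Plan E wins 5–4.
Plan B vs Measure 1: 4+2 = 6 for Plan B, 3 for Measure 1 — Plan B by 6–3.
Measure 3 vs Option I: 1+1+1+2 = 5 for Measure 3, 4 for Option I — Measure 3 by 5–4.
Measure 3 vs Plan E: 4+1 = 5 for Measure 3, 4 for Plan E — Measure 3 by 5–4.
Measure 3 vs Measure 1: 6 to 3, Measure 3.
Option I vs Plan E: Option I preferred on 4 ballots; Plan E wins 5–4.
Option I vs Measure 1: Option I preferred on 4+2 = 6 ballots; Option I wins 6–3.
Plan E vs Measure 1: 7 to 2, Plan E.
Every option loses at least once (Plan B loses to Plan E; Measure 3 loses to Plan B; Option I loses to Plan B; Plan E loses to Measure 3; Measure 1 loses to Plan B). The majority relation contains the cycle Plan B beats Measure 3 beats Plan E beats Plan B, so there is no Condorcet winner.

none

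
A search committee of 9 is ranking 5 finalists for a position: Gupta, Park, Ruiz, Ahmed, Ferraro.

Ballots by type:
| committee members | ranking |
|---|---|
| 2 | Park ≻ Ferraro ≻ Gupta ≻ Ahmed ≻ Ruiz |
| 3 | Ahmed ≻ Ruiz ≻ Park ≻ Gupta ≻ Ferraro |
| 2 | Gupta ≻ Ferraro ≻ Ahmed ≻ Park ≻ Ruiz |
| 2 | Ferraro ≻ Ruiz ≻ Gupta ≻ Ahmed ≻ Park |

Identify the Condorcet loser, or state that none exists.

Pairwise majorities:
Gupta vs Park: Park wins 5–4.
Gupta vs Ruiz: Ruiz, 5–4.
Gupta vs Ahmed: Gupta wins 6–3.
Gupta vs Ferraro: Gupta wins 5–4.
Park vs Ruiz: 4 to 5, Ruiz.
Park vs Ahmed: Park is ranked higher on 2 ballots, Ahmed on 7. Ahmed wins 7–2.
Park vs Ferraro: Park wins 5–4.
Ruiz–Ahmed: Ahmed 7–2.
Ruiz vs Ferraro: Ferraro, 6–3.
Ahmed vs Ferraro: Ahmed preferred on 3 ballots; Ferraro wins 6–3.
No candidate is winless: Gupta beats Ahmed; Park beats Gupta; Ruiz beats Gupta; Ahmed beats Park; Ferraro beats Ruiz. There is no Condorcet loser.

none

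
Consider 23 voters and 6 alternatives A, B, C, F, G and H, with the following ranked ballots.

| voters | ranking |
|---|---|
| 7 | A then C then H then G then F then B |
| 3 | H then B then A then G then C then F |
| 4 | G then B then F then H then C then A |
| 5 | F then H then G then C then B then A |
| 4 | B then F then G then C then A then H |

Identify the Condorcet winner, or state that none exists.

none

Head-to-head results (23 voters):
A vs B: A preferred on 7 ballots; B wins 16–7.
A vs C: 7+3 = 10 for A, 13 for C — C by 13–10.
A vs F: 10 to 13, F.
A vs G: A is ranked higher on 7+3 = 10 ballots, G on 13. G wins 13–10.
A vs H: A is ranked higher on 7+4 = 11 ballots, H on 12. H wins 12–11.
B vs C: 3+4+4 = 11 for B, 12 for C — C by 12–11.
B vs F: B is ranked higher on 3+4+4 = 11 ballots, F on 12. F wins 12–11.
B vs G: B preferred on 3+4 = 7 ballots; G wins 16–7.
B vs H: B is ranked higher on 4+4 = 8 ballots, H on 15. H wins 15–8.
C vs F: 7+3 = 10 for C, 13 for F — F by 13–10.
C vs G: C is ranked higher on 7 ballots, G on 16. G wins 16–7.
C vs H: C preferred on 7+4 = 11 ballots; H wins 12–11.
F vs G: 5+4 = 9 for F, 14 for G — G by 14–9.
F vs H: 13 to 10, F.
G vs H: 8 to 15, H.
Every alternative loses at least once (A loses to B; B loses to C; C loses to F; F loses to G; G loses to H; H loses to F). The majority relation contains the cycle F beats H beats G beats F, so there is no Condorcet winner.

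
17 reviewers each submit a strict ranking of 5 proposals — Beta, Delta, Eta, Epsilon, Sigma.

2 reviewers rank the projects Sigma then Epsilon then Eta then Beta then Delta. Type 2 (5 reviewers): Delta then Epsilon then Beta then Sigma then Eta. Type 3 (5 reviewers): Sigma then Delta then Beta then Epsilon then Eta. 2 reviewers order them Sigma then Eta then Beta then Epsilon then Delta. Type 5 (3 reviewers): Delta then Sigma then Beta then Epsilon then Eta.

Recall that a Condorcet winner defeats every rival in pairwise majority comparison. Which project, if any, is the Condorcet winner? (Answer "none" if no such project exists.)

Head-to-head results (17 reviewers):
Beta vs Delta: 4 to 13, Delta.
Beta vs Eta: Beta is ranked higher on 5+5+3 = 13 ballots, Eta on 4. Beta wins 13–4.
Beta vs Epsilon: 5+2+3 = 10 for Beta, 7 for Epsilon — Beta by 10–7.
Beta vs Sigma: 5 to 12, Sigma.
Delta vs Eta: 5+5+3 = 13 for Delta, 4 for Eta — Delta by 13–4.
Delta vs Epsilon: Delta preferred on 5+5+3 = 13 ballots; Delta wins 13–4.
Delta vs Sigma: 5+3 = 8 for Delta, 9 for Sigma — Sigma by 9–8.
Eta vs Epsilon: 2 for Eta, 15 for Epsilon — Epsilon by 15–2.
Eta vs Sigma: 0 to 17, Sigma.
Epsilon vs Sigma: 5 for Epsilon, 12 for Sigma — Sigma by 12–5.
Sigma wins every pairwise contest, so Sigma is the Condorcet winner.

Sigma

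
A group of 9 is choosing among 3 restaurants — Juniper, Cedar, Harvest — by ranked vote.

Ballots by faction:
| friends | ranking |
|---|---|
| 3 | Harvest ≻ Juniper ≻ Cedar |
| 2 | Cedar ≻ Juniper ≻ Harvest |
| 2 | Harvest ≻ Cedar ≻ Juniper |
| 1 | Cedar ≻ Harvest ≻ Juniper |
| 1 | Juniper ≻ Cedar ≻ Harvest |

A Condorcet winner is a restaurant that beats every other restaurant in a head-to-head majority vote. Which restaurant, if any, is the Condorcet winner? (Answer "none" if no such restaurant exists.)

Harvest

Check each pair by majority over 9 ballots:
Juniper vs Cedar: Cedar, 5–4.
Juniper vs Harvest: Harvest wins 6–3.
Cedar vs Harvest: Harvest wins 5–4.
Harvest defeats every rival head-to-head and is the Condorcet winner.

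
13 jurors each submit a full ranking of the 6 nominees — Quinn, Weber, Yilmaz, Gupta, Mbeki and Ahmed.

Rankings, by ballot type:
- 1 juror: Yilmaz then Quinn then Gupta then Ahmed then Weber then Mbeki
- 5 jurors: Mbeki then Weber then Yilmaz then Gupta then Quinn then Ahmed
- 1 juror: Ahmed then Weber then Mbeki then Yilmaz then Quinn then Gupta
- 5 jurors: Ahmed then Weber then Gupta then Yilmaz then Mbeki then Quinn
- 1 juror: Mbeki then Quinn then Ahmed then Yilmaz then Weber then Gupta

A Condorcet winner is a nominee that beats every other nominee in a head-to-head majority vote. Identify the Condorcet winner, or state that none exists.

Check each pair by majority over 13 ballots:
Quinn vs Weber: Quinn is ranked higher on 1+1 = 2 ballots, Weber on 11. Weber wins 11–2.
Quinn vs Yilmaz: Quinn is ranked higher on 1 ballot, Yilmaz on 12. Yilmaz wins 12–1.
Quinn vs Gupta: 3 to 10, Gupta.
Quinn vs Mbeki: Quinn preferred on 1 ballot; Mbeki wins 12–1.
Quinn vs Ahmed: Quinn wins 7–6.
Weber vs Yilmaz: 5+1+5 = 11 for Weber, 2 for Yilmaz — Weber by 11–2.
Weber–Gupta: Weber 12–1.
Weber vs Mbeki: Weber, 7–6.
Weber vs Ahmed: Ahmed, 8–5.
Yilmaz vs Gupta: Yilmaz is ranked higher on 1+5+1+1 = 8 ballots, Gupta on 5. Yilmaz wins 8–5.
Yilmaz vs Mbeki: Yilmaz preferred on 1+5 = 6 ballots; Mbeki wins 7–6.
Yilmaz vs Ahmed: Ahmed, 7–6.
Gupta vs Mbeki: Mbeki wins 7–6.
Gupta vs Ahmed: 6 to 7, Ahmed.
Mbeki vs Ahmed: 5+1 = 6 for Mbeki, 7 for Ahmed — Ahmed by 7–6.
Every nominee loses at least once (Quinn loses to Weber; Weber loses to Ahmed; Yilmaz loses to Weber; Gupta loses to Weber; Mbeki loses to Weber; Ahmed loses to Quinn). The majority relation contains the cycle Quinn > Ahmed > Weber > Quinn, so there is no Condorcet winner.

none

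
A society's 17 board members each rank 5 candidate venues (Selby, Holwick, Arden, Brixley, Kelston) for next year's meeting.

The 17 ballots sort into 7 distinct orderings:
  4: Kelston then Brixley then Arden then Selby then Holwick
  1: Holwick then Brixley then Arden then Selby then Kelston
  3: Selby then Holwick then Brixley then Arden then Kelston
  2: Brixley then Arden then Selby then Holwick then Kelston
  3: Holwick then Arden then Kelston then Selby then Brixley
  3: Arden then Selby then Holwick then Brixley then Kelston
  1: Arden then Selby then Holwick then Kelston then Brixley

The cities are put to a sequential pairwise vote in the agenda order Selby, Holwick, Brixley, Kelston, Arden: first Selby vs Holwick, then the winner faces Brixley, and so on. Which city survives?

Round 1: Selby vs Holwick — 13–4, Selby advances.
Round 2: Selby vs Brixley — 10–7, Selby advances.
Round 3: Selby vs Kelston — 10–7, Selby advances.
Round 4: Selby vs Arden — 3–14, Arden advances.
The agenda winner is Arden.

Arden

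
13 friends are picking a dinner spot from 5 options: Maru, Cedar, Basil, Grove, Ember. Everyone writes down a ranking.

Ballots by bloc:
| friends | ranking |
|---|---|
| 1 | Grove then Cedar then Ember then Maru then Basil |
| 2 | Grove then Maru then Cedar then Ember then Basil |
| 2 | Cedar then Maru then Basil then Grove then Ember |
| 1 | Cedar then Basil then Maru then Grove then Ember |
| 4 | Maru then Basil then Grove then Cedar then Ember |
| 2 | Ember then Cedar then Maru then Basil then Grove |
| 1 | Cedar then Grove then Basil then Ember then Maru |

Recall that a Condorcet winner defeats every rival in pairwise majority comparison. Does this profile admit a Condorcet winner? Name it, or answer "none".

Check each pair by majority over 13 ballots:
Maru vs Cedar: 6 to 7, Cedar.
Maru vs Basil: Maru wins 11–2.
Maru vs Grove: Maru preferred on 2+1+4+2 = 9 ballots; Maru wins 9–4.
Maru vs Ember: Maru, 9–4.
Cedar–Basil: Cedar 9–4.
Cedar vs Grove: Grove wins 7–6.
Cedar–Ember: Cedar 11–2.
Basil vs Grove: Basil is ranked higher on 2+1+4+2 = 9 ballots, Grove on 4. Basil wins 9–4.
Basil–Ember: Basil 8–5.
Grove vs Ember: Grove preferred on 1+2+2+1+4+1 = 11 ballots; Grove wins 11–2.
Every restaurant loses at least once (Maru loses to Cedar; Cedar loses to Grove; Basil loses to Maru; Grove loses to Maru; Ember loses to Maru). The majority relation contains the cycle Maru > Grove > Cedar > Maru, so there is no Condorcet winner.

none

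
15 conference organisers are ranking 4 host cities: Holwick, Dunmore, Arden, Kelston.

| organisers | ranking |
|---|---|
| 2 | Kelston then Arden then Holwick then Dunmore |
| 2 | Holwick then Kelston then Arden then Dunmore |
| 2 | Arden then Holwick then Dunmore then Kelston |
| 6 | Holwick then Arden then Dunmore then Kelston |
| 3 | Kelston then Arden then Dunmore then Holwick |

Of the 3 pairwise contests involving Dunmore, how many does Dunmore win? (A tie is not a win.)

1

Dunmore against each rival (15 organisers):
Dunmore vs Holwick: Dunmore is ranked higher on 3 ballots, Holwick on 12. Holwick wins 12–3.
Dunmore vs Arden: Arden, 15–0.
Dunmore vs Kelston: Dunmore wins 8–7.
Dunmore beats Kelston; loses to Holwick, Arden — 1 pairwise win.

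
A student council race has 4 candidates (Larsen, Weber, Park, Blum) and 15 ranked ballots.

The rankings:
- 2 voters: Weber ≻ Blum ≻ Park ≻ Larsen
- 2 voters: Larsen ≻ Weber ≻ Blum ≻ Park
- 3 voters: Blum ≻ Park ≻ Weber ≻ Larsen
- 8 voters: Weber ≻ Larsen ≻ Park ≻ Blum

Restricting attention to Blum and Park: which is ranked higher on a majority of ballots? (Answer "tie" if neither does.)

Ballots ranking Blum above Park: 2 + 2 + 3 = 7.
Ballots ranking Park above Blum: 15 − 7 = 8.
Park wins the head-to-head 8–7.

Park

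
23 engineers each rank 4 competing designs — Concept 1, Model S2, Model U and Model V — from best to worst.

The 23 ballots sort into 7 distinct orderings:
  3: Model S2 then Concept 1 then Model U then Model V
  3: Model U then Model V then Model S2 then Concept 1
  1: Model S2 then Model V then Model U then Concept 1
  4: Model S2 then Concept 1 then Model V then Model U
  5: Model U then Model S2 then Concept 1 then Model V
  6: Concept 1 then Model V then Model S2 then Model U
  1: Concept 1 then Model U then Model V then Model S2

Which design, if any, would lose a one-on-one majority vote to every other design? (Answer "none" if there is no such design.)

Model V

Head-to-head results (23 engineers):
Concept 1 vs Model S2: Model S2 wins 16–7.
Concept 1 vs Model U: 3+4+6+1 = 14 for Concept 1, 9 for Model U — Concept 1 by 14–9.
Concept 1 vs Model V: Concept 1 wins 19–4.
Model S2 vs Model U: Model S2 wins 14–9.
Model S2–Model V: Model S2 13–10.
Model U vs Model V: 3+3+5+1 = 12 for Model U, 11 for Model V — Model U by 12–11.
Only Model V has no wins; Model V is the Condorcet loser.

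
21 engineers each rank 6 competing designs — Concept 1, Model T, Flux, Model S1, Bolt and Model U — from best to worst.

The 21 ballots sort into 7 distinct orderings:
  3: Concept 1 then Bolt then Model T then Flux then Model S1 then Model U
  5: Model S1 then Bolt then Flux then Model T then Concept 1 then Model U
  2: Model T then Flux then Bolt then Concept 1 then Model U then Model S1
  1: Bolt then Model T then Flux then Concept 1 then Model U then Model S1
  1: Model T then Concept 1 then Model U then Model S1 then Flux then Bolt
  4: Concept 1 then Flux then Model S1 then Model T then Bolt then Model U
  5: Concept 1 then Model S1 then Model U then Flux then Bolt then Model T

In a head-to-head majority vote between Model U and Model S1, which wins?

Model S1

Ballots ranking Model U above Model S1: 2 + 1 + 1 = 4.
Ballots ranking Model S1 above Model U: 21 − 4 = 17.
Model S1 wins the head-to-head 17–4.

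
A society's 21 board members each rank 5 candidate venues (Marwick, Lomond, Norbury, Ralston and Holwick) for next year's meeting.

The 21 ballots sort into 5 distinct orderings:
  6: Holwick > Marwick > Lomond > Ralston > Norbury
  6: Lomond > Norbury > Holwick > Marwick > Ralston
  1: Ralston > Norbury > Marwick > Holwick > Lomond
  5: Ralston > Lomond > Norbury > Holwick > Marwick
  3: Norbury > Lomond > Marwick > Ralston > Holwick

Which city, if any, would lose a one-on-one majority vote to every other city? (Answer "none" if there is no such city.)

none

Head-to-head results (21 organisers):
Marwick vs Lomond: Lomond wins 14–7.
Marwick–Norbury: Norbury 15–6.
Marwick vs Ralston: Marwick wins 15–6.
Marwick vs Holwick: Holwick, 17–4.
Lomond vs Norbury: 17 to 4, Lomond.
Lomond vs Ralston: Lomond wins 15–6.
Lomond vs Holwick: 14 to 7, Lomond.
Norbury vs Ralston: 9 to 12, Ralston.
Norbury vs Holwick: 6+1+5+3 = 15 for Norbury, 6 for Holwick — Norbury by 15–6.
Ralston vs Holwick: Holwick, 12–9.
No city is winless: Marwick beats Ralston; Lomond beats Marwick; Norbury beats Marwick; Ralston beats Norbury; Holwick beats Marwick. There is no Condorcet loser.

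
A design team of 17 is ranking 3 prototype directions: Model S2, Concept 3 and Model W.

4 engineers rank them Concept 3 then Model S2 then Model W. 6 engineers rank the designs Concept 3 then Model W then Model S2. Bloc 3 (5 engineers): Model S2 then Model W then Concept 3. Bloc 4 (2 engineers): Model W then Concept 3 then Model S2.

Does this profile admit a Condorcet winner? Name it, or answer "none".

Pairwise majorities:
Model S2 vs Concept 3: 5 for Model S2, 12 for Concept 3 — Concept 3 by 12–5.
Model S2 vs Model W: 9 to 8, Model S2.
Concept 3 vs Model W: 4+6 = 10 for Concept 3, 7 for Model W — Concept 3 by 10–7.
Concept 3 wins every pairwise contest, so Concept 3 is the Condorcet winner.

Concept 3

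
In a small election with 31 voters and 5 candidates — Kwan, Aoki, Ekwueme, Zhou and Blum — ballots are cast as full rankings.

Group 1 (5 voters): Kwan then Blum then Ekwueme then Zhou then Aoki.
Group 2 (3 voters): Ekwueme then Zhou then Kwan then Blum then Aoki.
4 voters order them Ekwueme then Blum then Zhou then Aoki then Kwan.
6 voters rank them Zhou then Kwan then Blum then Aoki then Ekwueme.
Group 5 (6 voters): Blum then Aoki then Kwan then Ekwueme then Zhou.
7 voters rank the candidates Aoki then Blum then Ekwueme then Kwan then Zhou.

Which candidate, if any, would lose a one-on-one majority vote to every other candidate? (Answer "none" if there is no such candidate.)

Pairwise majorities:
Kwan vs Aoki: 5+3+6 = 14 for Kwan, 17 for Aoki — Aoki by 17–14.
Kwan vs Ekwueme: Kwan wins 17–14.
Kwan vs Zhou: Kwan preferred on 5+6+7 = 18 ballots; Kwan wins 18–13.
Kwan vs Blum: Blum wins 17–14.
Aoki vs Ekwueme: Aoki wins 19–12.
Aoki–Zhou: Zhou 18–13.
Aoki vs Blum: Blum, 24–7.
Ekwueme vs Zhou: Ekwueme is ranked higher on 5+3+4+6+7 = 25 ballots, Zhou on 6. Ekwueme wins 25–6.
Ekwueme vs Blum: 3+4 = 7 for Ekwueme, 24 for Blum — Blum by 24–7.
Zhou vs Blum: Blum wins 22–9.
Every candidate wins at least one matchup (Kwan beats Ekwueme; Aoki beats Kwan; Ekwueme beats Zhou; Zhou beats Aoki; Blum beats Kwan), so there is no Condorcet loser.

none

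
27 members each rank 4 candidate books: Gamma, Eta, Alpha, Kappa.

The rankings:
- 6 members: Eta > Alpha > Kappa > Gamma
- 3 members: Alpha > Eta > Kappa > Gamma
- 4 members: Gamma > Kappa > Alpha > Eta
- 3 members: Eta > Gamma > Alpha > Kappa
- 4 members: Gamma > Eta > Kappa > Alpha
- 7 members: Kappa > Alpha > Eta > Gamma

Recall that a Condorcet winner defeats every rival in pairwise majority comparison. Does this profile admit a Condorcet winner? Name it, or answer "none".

Head-to-head results (27 members):
Gamma–Eta: Eta 19–8.
Gamma–Alpha: Alpha 16–11.
Gamma–Kappa: Kappa 16–11.
Eta vs Alpha: Alpha, 14–13.
Eta vs Kappa: Eta wins 16–11.
Alpha–Kappa: Kappa 15–12.
Every book loses at least once (Gamma loses to Eta; Eta loses to Alpha; Alpha loses to Kappa; Kappa loses to Eta). The majority relation contains the cycle Eta → Kappa → Alpha → Eta, so there is no Condorcet winner.

none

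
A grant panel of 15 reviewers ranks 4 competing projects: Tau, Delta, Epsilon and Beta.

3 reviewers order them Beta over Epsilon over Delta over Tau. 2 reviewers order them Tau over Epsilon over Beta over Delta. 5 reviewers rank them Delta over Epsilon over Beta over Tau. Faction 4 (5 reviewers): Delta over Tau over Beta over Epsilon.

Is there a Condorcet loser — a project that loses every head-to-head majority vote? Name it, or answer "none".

Head-to-head results (15 reviewers):
Tau vs Delta: 2 for Tau, 13 for Delta — Delta by 13–2.
Tau vs Epsilon: Tau is ranked higher on 2+5 = 7 ballots, Epsilon on 8. Epsilon wins 8–7.
Tau vs Beta: Beta, 8–7.
Delta vs Epsilon: Delta wins 10–5.
Delta vs Beta: 5+5 = 10 for Delta, 5 for Beta — Delta by 10–5.
Epsilon vs Beta: 7 to 8, Beta.
Only Tau has no wins; Tau is the Condorcet loser.

Tau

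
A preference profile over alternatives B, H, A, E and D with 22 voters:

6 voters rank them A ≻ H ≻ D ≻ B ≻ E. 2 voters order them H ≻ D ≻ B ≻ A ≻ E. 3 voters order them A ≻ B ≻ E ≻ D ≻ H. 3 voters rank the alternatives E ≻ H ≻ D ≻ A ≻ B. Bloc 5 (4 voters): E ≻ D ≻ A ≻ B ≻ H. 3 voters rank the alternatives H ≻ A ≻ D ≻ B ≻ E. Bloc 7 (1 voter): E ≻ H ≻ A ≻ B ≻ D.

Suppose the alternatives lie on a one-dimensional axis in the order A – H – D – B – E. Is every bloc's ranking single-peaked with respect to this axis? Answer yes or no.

no

Axis positions: A=1, H=2, D=3, B=4, E=5.
Bloc 1 (peak A at position 1): ranking walks positions 1-2-3-4-5, expanding outward from the peak — single-peaked.
Bloc 2 (peak H at position 2): ranking walks positions 2-3-4-1-5, expanding outward from the peak — single-peaked.
Bloc 3: ranking walks positions 1-4-5-3-2; B is ranked above H even though H lies between B and the peak A on the axis — preferences dip and rise again. Not single-peaked.
Bloc 4: ranking walks positions 5-2-3-1-4; H is ranked above B even though B lies between H and the peak E on the axis — preferences dip and rise again. Not single-peaked.
Bloc 5: ranking walks positions 5-3-1-4-2; D is ranked above B even though B lies between D and the peak E on the axis — preferences dip and rise again. Not single-peaked.
Bloc 6 (peak H at position 2): ranking walks positions 2-1-3-4-5, expanding outward from the peak — single-peaked.
Bloc 7: ranking walks positions 5-2-1-4-3; H is ranked above B even though B lies between H and the peak E on the axis — preferences dip and rise again. Not single-peaked.
Bloc 3 violates single-peakedness, so the profile is not single-peaked on this axis.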